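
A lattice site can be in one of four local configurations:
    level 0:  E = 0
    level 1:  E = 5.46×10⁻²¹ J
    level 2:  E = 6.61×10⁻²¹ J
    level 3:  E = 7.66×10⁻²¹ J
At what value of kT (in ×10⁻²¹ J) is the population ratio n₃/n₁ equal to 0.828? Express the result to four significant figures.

n₃/n₁ = exp[−(E₃−E₁)/kT] = 0.828.
⇒ (E₃−E₁)/kT = ln(1/0.828) = ln(1.20773) = 0.188743.
kT = 2.20 ×10⁻²¹ J / 0.188743 = 11.66 ×10⁻²¹ J.

11.66 ×10⁻²¹ J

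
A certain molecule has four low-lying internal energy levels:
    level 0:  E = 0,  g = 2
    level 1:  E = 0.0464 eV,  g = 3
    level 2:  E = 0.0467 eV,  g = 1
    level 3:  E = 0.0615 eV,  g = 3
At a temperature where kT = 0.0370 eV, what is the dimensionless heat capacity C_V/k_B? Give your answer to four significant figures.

Eᵢ/kT = 0, 1.25405, 1.26216, 1.66216.
Z = Σ gᵢe^(−Eᵢ/kT) = 2·e^(−0) + 3·e^(−1.25405) + 1·e^(−1.26216) + 3·e^(−1.66216) = 2.00000 + 0.856040 + 0.283042 + 0.569186 = 3.70827.
⟨E⟩ = 0.0237154 eV, ⟨E²⟩ = 0.00124401 eV².
C_V/k_B = (⟨E²⟩ − ⟨E⟩²)/(kT)² = (0.00124401 − 0.000562420)/0.00136900 = 0.4979.

0.4979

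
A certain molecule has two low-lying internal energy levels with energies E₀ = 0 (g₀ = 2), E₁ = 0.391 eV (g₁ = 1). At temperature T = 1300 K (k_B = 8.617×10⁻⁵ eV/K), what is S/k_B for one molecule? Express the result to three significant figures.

0.761

k_BT = 8.617×10⁻⁵ × 1300 K = 0.11202 eV.
Eᵢ/kT = 0, 3.4904.
Z = Σ gᵢe^(−Eᵢ/kT) = 2·e^(−0) + 1·e^(−3.4904) = 2.0000 + 0.030489 = 2.0305.
⟨E⟩ = Σ EᵢPᵢ = 0.0058711 eV.
S/k_B = ln Z + ⟨E⟩/kT = ln(2.0305) + 0.0058711/0.11202 = 0.70828 + 0.052411 = 0.761.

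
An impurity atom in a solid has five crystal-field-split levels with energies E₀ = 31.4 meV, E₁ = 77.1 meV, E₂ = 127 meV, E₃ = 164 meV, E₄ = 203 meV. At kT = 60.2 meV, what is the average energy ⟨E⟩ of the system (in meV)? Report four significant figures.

Eᵢ/kT = 0.521595, 1.28073, 2.10963, 2.72425, 3.37209.
Z = Σ e^(−Eᵢ/kT) = e^(−0.521595) + e^(−1.28073) + e^(−2.10963) + e^(−2.72425) + e^(−3.37209) = 0.593573 + 0.277834 + 0.121283 + 0.0655954 + 0.0343178 = 1.09260.
⟨E⟩ = Σ Eᵢ e^(−Eᵢ/kT) / Z = (31.4·0.593573 + 77.1·0.277834 + 127·0.121283 + 164·0.0655954 + 203·0.0343178) / 1.09260 = 66.98 meV.

66.98 meV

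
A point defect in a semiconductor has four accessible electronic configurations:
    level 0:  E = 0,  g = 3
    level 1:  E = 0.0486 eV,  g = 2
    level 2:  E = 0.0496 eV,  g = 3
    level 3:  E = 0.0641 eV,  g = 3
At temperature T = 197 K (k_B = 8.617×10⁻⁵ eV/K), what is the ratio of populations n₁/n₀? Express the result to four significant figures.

0.03807

k_BT = 8.617×10⁻⁵ × 197 K = 0.0169755 eV.
n₁/n₀ = (g₁/g₀) exp[−(E₁−E₀)/kT] = (2/3) × exp(−(0.0486 eV)/(0.0169755 eV)) = (2/3) × exp(-2.86295) = 0.03807.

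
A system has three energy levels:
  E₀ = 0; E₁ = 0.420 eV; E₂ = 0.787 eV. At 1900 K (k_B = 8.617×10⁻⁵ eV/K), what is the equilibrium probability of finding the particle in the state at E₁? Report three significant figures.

0.0709

k_BT = 8.617×10⁻⁵ × 1900 K = 0.16372 eV.
Eᵢ/kT = 0, 2.5654, 4.8070.
Z = Σ e^(−Eᵢ/kT) = e^(−0) + e^(−2.5654) + e^(−4.8070) = 1.0000 + 0.076888 + 0.0081723 = 1.0851.
P₁ = e^(−E₁/kT) / Z = 0.076888/1.0851 = 0.0709.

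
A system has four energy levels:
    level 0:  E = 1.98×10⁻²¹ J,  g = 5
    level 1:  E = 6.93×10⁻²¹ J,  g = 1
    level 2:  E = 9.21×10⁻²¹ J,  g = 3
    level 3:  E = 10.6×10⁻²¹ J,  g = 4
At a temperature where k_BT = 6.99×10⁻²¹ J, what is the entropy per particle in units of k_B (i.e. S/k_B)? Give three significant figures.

2.42

Eᵢ/kT = 0.28326, 0.99142, 1.3176, 1.5165.
Z = Σ gᵢe^(−Eᵢ/kT) = 5·e^(−0.28326) + 1·e^(−0.99142) + 3·e^(−1.3176) + 4·e^(−1.5165) = 3.7666 + 0.37105 + 0.80333 + 0.87791 = 5.8189.
⟨E⟩ = Σ EᵢPᵢ = 4.5943 ×10⁻²¹ J.
S/k_B = ln Z + ⟨E⟩/kT = ln(5.8189) + 4.5943/6.99 = 1.7611 + 0.65727 = 2.42.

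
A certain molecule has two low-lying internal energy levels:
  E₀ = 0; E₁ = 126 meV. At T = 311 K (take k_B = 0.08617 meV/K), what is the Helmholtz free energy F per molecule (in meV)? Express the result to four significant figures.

k_BT = 0.08617 × 311 K = 26.7989 meV.
Eᵢ/kT = 0, 4.70169.
Z = Σ e^(−Eᵢ/kT) = e^(−0) + e^(−4.70169) = 1.00000 + 0.00907992 = 1.00908.
F = −kT ln Z = −26.7989 × ln(1.00908) = −26.7989 × 0.00903902 = -0.2422 meV.

-0.2422 meV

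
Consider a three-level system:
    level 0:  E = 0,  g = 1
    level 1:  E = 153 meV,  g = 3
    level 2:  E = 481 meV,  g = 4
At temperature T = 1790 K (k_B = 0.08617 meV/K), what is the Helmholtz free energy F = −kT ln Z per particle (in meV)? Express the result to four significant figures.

-127.8 meV

k_BT = 0.08617 × 1790 K = 154.244 meV.
Eᵢ/kT = 0, 0.991935, 3.11844.
Z = Σ gᵢe^(−Eᵢ/kT) = 1·e^(−0) + 3·e^(−0.991935) + 4·e^(−3.11844) = 1.00000 + 1.11258 + 0.176904 = 2.28948.
F = −kT ln Z = −154.244 × ln(2.28948) = −154.244 × 0.828325 = -127.8 meV.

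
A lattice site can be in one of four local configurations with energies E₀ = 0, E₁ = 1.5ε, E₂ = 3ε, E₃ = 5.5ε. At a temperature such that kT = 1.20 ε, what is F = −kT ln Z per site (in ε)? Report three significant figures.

-0.385 ε

Eᵢ/kT = 0, 1.2500, 2.5000, 4.5833.
Z = Σ e^(−Eᵢ/kT) = e^(−0) + e^(−1.2500) + e^(−2.5000) + e^(−4.5833) = 1.0000 + 0.28650 + 0.082085 + 0.010221 = 1.3788.
F = −kT ln Z = −1.20 × ln(1.3788) = −1.20 × 0.32121 = -0.385 ε.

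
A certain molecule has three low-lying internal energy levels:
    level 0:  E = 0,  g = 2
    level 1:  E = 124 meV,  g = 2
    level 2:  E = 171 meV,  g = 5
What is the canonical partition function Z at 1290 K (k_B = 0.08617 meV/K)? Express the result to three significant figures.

Z = 3.73

k_BT = 0.08617 × 1290 K = 111.16 meV.
Eᵢ/kT = 0, 1.1155, 1.5383.
Z = Σ gᵢe^(−Eᵢ/kT) = 2·e^(−0) + 2·e^(−1.1155) + 5·e^(−1.5383) = 2.0000 + 0.65550 + 1.0737 = 3.7292.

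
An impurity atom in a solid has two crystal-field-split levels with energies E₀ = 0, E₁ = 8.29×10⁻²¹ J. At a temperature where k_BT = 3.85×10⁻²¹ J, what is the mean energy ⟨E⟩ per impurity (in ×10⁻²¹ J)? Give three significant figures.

0.862 ×10⁻²¹ J

Eᵢ/kT = 0, 2.1532.
Z = Σ e^(−Eᵢ/kT) = e^(−0) + e^(−2.1532) = 1.0000 + 0.11611 = 1.1161.
⟨E⟩ = Σ Eᵢ e^(−Eᵢ/kT) / Z = (0·1.0000 + 8.29·0.11611) / 1.1161 = 0.862 ×10⁻²¹ J.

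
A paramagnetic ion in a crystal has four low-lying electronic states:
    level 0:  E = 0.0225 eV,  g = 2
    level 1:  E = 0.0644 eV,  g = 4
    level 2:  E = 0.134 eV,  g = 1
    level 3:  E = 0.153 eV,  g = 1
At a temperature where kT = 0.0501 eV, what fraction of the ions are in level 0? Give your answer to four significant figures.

Eᵢ/kT = 0.449102, 1.28543, 2.67465, 3.05389.
Z = Σ gᵢe^(−Eᵢ/kT) = 2·e^(−0.449102) + 4·e^(−1.28543) + 1·e^(−2.67465) + 1·e^(−3.05389) = 1.27640 + 1.10613 + 0.0689310 + 0.0471751 = 2.49864.
P₀ = g₀ e^(−E₀/kT) / Z = 1.27640/2.49864 = 0.5108.

0.5108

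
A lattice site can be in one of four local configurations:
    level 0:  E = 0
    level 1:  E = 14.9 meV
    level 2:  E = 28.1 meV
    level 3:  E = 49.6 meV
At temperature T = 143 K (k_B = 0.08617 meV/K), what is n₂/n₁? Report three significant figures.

0.343

k_BT = 0.08617 × 143 K = 12.322 meV.
n₂/n₁ = exp[−(E₂−E₁)/kT] = exp(−(13.2 meV)/(12.322 meV)) = exp(-1.0713) = 0.343.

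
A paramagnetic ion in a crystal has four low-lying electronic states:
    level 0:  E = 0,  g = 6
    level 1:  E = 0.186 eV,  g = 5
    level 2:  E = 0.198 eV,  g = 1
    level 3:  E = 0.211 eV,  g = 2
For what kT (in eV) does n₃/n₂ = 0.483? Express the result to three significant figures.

0.00915 eV

n₃/n₂ = (g₃/g₂) exp[−(E₃−E₂)/kT] = 0.483.
⇒ (E₃−E₂)/kT = ln((2/1)/0.483) = ln(4.1408) = 1.4209.
kT = 0.013 eV / 1.4209 = 0.00915 eV.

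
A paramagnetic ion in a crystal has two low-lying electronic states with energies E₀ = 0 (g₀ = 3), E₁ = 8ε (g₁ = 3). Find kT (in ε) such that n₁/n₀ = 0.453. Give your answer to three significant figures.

10.1 ε

n₁/n₀ = (g₁/g₀) exp[−(E₁−E₀)/kT] = 0.453.
⇒ (E₁−E₀)/kT = ln((3/3)/0.453) = ln(2.2075) = 0.79186.
kT = 8ε / 0.79186 = 10.1 ε.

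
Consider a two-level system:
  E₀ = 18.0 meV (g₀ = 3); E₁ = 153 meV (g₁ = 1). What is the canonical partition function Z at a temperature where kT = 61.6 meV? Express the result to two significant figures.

Z = 2.3

Eᵢ/kT = 0.2922, 2.484.
Z = Σ gᵢe^(−Eᵢ/kT) = 3·e^(−0.2922) + 1·e^(−2.484) = 2.240 + 0.08341 = 2.323.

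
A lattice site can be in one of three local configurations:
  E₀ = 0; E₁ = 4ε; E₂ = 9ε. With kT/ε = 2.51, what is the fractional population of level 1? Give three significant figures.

Eᵢ/kT = 0, 1.5936, 3.5857.
Z = Σ e^(−Eᵢ/kT) = e^(−0) + e^(−1.5936) + e^(−3.5857) = 1.0000 + 0.20319 + 0.027717 = 1.2309.
P₁ = e^(−E₁/kT) / Z = 0.20319/1.2309 = 0.165.

0.165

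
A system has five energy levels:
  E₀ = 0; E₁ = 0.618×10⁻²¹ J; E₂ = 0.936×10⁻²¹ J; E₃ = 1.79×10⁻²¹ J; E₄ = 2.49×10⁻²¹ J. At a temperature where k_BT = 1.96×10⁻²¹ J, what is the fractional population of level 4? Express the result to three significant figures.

0.0926

Eᵢ/kT = 0, 0.31531, 0.47755, 0.91327, 1.2704.
Z = Σ e^(−Eᵢ/kT) = e^(−0) + e^(−0.31531) + e^(−0.47755) + e^(−0.91327) + e^(−1.2704) = 1.0000 + 0.72956 + 0.62030 + 0.40121 + 0.28072 = 3.0318.
P₄ = e^(−E₄/kT) / Z = 0.28072/3.0318 = 0.0926.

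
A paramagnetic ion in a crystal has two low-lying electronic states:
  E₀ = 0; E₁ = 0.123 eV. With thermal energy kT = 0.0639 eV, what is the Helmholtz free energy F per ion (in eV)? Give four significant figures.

Eᵢ/kT = 0, 1.92488.
Z = Σ e^(−Eᵢ/kT) = e^(−0) + e^(−1.92488) = 1.00000 + 0.145893 = 1.14589.
F = −kT ln Z = −0.0639 × ln(1.14589) = −0.0639 × 0.136182 = -0.008702 eV.

-0.008702 eV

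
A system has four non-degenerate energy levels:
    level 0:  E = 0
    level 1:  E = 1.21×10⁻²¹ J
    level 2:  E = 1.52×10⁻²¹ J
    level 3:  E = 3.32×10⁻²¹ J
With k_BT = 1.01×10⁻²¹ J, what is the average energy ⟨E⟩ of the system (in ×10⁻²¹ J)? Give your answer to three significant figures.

0.530 ×10⁻²¹ J

Eᵢ/kT = 0, 1.1980, 1.5050, 3.2871.
Z = Σ e^(−Eᵢ/kT) = e^(−0) + e^(−1.1980) + e^(−1.5050) + e^(−3.2871) = 1.0000 + 0.30180 + 0.22202 + 0.037362 = 1.5612.
⟨E⟩ = Σ Eᵢ e^(−Eᵢ/kT) / Z = (0·1.0000 + 1.21·0.30180 + 1.52·0.22202 + 3.32·0.037362) / 1.5612 = 0.530 ×10⁻²¹ J.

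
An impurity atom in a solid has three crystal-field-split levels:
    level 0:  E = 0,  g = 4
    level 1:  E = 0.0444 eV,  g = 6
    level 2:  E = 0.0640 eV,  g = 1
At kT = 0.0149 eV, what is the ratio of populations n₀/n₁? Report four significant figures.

n₀/n₁ = (g₀/g₁) exp[−(E₀−E₁)/kT] = (4/6) × exp(−(-0.0444 eV)/(0.0149 eV)) = (4/6) × exp(2.97987) = 13.12.

13.12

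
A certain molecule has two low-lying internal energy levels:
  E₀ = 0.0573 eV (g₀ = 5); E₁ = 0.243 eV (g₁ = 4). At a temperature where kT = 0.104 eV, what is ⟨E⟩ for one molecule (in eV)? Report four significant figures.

0.07927 eV

Eᵢ/kT = 0.550962, 2.33654.
Z = Σ gᵢe^(−Eᵢ/kT) = 5·e^(−0.550962) + 4·e^(−2.33654) = 2.88198 + 0.386646 = 3.26863.
⟨E⟩ = Σ Eᵢ gᵢe^(−Eᵢ/kT) / Z = (0.0573·2.88198 + 0.243·0.386646) / 3.26863 = 0.07927 eV.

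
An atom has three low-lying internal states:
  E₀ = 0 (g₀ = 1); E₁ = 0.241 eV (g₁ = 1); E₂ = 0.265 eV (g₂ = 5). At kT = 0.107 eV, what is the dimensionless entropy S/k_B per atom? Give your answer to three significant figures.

1.26

Eᵢ/kT = 0, 2.2523, 2.4766.
Z = Σ gᵢe^(−Eᵢ/kT) = 1·e^(−0) + 1·e^(−2.2523) + 5·e^(−2.4766) = 1.0000 + 0.10516 + 0.42014 = 1.5253.
⟨E⟩ = Σ EᵢPᵢ = 0.089609 eV.
S/k_B = ln Z + ⟨E⟩/kT = ln(1.5253) + 0.089609/0.107 = 0.42219 + 0.83747 = 1.26.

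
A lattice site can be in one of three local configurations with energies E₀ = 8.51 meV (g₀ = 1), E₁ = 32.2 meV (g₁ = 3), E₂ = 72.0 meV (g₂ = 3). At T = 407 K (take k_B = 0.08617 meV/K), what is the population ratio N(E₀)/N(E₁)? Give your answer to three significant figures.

0.655

k_BT = 0.08617 × 407 K = 35.071 meV.
n₀/n₁ = (g₀/g₁) exp[−(E₀−E₁)/kT] = (1/3) × exp(−(-23.69 meV)/(35.071 meV)) = (1/3) × exp(0.67549) = 0.655.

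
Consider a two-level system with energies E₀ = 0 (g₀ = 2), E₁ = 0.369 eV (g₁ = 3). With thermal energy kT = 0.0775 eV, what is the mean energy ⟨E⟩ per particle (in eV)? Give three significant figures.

0.00467 eV

Eᵢ/kT = 0, 4.7613.
Z = Σ gᵢe^(−Eᵢ/kT) = 2·e^(−0) + 3·e^(−4.7613) = 2.0000 + 0.025663 = 2.0257.
⟨E⟩ = Σ Eᵢ gᵢe^(−Eᵢ/kT) / Z = (0·2.0000 + 0.369·0.025663) / 2.0257 = 0.00467 eV.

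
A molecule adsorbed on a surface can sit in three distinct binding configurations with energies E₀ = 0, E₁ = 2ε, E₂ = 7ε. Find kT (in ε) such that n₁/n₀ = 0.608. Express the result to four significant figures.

n₁/n₀ = exp[−(E₁−E₀)/kT] = 0.608.
⇒ (E₁−E₀)/kT = ln(1/0.608) = ln(1.64474) = 0.497582.
kT = 2ε / 0.497582 = 4.019 ε.

4.019 ε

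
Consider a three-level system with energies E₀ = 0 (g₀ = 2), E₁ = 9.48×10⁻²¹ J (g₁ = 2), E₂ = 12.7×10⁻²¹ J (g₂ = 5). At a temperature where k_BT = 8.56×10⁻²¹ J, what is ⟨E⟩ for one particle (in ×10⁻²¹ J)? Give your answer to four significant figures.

Eᵢ/kT = 0, 1.10748, 1.48364.
Z = Σ gᵢe^(−Eᵢ/kT) = 2·e^(−0) + 2·e^(−1.10748) + 5·e^(−1.48364) = 2.00000 + 0.660781 + 1.13405 = 3.79483.
⟨E⟩ = Σ Eᵢ gᵢe^(−Eᵢ/kT) / Z = (0·2.00000 + 9.48·0.660781 + 12.7·1.13405) / 3.79483 = 5.446 ×10⁻²¹ J.

5.446 ×10⁻²¹ J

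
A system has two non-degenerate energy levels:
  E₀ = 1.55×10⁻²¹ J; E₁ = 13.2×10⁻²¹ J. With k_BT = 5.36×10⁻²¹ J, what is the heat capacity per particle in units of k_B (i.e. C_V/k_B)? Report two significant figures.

Eᵢ/kT = 0.2892, 2.463.
Z = Σ e^(−Eᵢ/kT) = e^(−0.2892) + e^(−2.463) = 0.7489 + 0.08518 = 0.8341.
⟨E⟩ = 2.740, ⟨E²⟩ = 19.95.
C_V/k_B = (⟨E²⟩ − ⟨E⟩²)/(kT)² = (19.95 − 7.508)/28.73 = 0.43.

0.43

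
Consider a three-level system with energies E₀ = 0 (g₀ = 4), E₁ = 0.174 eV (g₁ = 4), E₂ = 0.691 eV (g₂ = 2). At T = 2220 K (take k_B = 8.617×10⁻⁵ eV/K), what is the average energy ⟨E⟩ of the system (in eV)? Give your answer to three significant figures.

0.0561 eV

k_BT = 8.617×10⁻⁵ × 2220 K = 0.19130 eV.
Eᵢ/kT = 0, 0.90957, 3.6121.
Z = Σ gᵢe^(−Eᵢ/kT) = 4·e^(−0) + 4·e^(−0.90957) + 2·e^(−3.6121) = 4.0000 + 1.6108 + 0.053990 = 5.6648.
⟨E⟩ = Σ Eᵢ gᵢe^(−Eᵢ/kT) / Z = (0·4.0000 + 0.174·1.6108 + 0.691·0.053990) / 5.6648 = 0.0561 eV.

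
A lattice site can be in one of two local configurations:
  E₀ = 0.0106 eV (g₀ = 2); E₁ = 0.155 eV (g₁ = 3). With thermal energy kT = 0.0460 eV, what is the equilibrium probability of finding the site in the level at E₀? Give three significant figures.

Eᵢ/kT = 0.23043, 3.3696.
Z = Σ gᵢe^(−Eᵢ/kT) = 2·e^(−0.23043) + 3·e^(−3.3696) = 1.5884 + 0.10321 = 1.6916.
P₀ = g₀ e^(−E₀/kT) / Z = 1.5884/1.6916 = 0.939.

0.939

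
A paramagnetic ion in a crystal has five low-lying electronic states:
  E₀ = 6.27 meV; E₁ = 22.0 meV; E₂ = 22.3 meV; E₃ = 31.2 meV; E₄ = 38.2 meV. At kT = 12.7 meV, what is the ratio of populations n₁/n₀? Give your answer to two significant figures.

0.29

n₁/n₀ = exp[−(E₁−E₀)/kT] = exp(−(15.73 meV)/(12.7 meV)) = exp(-1.239) = 0.29.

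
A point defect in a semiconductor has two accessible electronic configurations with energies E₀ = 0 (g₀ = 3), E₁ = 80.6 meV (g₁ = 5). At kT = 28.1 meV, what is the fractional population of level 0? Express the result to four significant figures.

0.9135

Eᵢ/kT = 0, 2.86833.
Z = Σ gᵢe^(−Eᵢ/kT) = 3·e^(−0) + 5·e^(−2.86833) = 3.00000 + 0.283968 = 3.28397.
P₀ = g₀ e^(−E₀/kT) / Z = 3.00000/3.28397 = 0.9135.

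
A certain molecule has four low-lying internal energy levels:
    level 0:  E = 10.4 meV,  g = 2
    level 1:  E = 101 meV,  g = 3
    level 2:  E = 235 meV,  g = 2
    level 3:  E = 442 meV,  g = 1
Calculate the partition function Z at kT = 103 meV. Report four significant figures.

Z = 3.151

Eᵢ/kT = 0.100971, 0.980583, 2.28155, 4.29126.
Z = Σ gᵢe^(−Eᵢ/kT) = 2·e^(−0.100971) + 3·e^(−0.980583) + 2·e^(−2.28155) + 1·e^(−4.29126) = 1.80792 + 1.12528 + 0.204252 + 0.0136877 = 3.15114.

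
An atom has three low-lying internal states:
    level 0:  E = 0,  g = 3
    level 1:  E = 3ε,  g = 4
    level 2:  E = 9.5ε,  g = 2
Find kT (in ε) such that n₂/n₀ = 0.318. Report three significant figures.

n₂/n₀ = (g₂/g₀) exp[−(E₂−E₀)/kT] = 0.318.
⇒ (E₂−E₀)/kT = ln((2/3)/0.318) = ln(2.0964) = 0.74022.
kT = 9.5ε / 0.74022 = 12.8 ε.

12.8 ε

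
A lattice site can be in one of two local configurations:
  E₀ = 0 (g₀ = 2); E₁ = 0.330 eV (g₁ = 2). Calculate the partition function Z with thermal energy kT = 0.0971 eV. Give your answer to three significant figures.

Eᵢ/kT = 0, 3.3986.
Z = Σ gᵢe^(−Eᵢ/kT) = 2·e^(−0) + 2·e^(−3.3986) = 2.0000 + 0.066840 = 2.0668.

Z = 2.07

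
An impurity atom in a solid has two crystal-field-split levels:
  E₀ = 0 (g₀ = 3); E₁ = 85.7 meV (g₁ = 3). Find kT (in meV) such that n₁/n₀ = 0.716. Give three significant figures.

257 meV

n₁/n₀ = (g₁/g₀) exp[−(E₁−E₀)/kT] = 0.716.
⇒ (E₁−E₀)/kT = ln((3/3)/0.716) = ln(1.3966) = 0.33404.
kT = 85.7 meV / 0.33404 = 257 meV.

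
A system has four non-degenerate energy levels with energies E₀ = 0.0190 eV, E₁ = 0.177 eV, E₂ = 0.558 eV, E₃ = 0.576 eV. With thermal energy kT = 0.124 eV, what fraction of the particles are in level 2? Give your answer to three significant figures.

Eᵢ/kT = 0.15323, 1.4274, 4.5000, 4.6452.
Z = Σ e^(−Eᵢ/kT) = e^(−0.15323) + e^(−1.4274) + e^(−4.5000) + e^(−4.6452) = 0.85793 + 0.23993 + 0.011109 + 0.0096076 = 1.1186.
P₂ = e^(−E₂/kT) / Z = 0.011109/1.1186 = 0.00993.

0.00993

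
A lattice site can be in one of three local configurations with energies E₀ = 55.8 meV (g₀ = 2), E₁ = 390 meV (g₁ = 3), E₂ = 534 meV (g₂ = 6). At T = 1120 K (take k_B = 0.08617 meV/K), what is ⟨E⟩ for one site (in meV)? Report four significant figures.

79.98 meV

k_BT = 0.08617 × 1120 K = 96.5104 meV.
Eᵢ/kT = 0.578176, 4.04102, 5.53308.
Z = Σ gᵢe^(−Eᵢ/kT) = 2·e^(−0.578176) + 3·e^(−4.04102) + 6·e^(−5.53308) = 1.12184 + 0.0527386 + 0.0237228 = 1.19830.
⟨E⟩ = Σ Eᵢ gᵢe^(−Eᵢ/kT) / Z = (55.8·1.12184 + 390·0.0527386 + 534·0.0237228) / 1.19830 = 79.98 meV.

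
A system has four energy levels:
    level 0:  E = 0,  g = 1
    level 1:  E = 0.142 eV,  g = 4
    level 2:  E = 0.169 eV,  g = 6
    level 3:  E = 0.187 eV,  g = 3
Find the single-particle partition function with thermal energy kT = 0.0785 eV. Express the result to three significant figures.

Eᵢ/kT = 0, 1.8089, 2.1529, 2.3822.
Z = Σ gᵢe^(−Eᵢ/kT) = 1·e^(−0) + 4·e^(−1.8089) + 6·e^(−2.1529) + 3·e^(−2.3822) = 1.0000 + 0.65534 + 0.69688 + 0.27704 = 2.6293.

Z = 2.63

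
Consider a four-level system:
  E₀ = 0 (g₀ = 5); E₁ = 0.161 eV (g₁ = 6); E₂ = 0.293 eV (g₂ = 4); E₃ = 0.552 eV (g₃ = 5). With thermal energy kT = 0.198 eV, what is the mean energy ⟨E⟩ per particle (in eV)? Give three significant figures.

0.0974 eV

Eᵢ/kT = 0, 0.81313, 1.4798, 2.7879.
Z = Σ gᵢe^(−Eᵢ/kT) = 5·e^(−0) + 6·e^(−0.81313) + 4·e^(−1.4798) + 5·e^(−2.7879) = 5.0000 + 2.6608 + 0.91073 + 0.30775 = 8.8793.
⟨E⟩ = Σ Eᵢ gᵢe^(−Eᵢ/kT) / Z = (0·5.0000 + 0.161·2.6608 + 0.293·0.91073 + 0.552·0.30775) / 8.8793 = 0.0974 eV.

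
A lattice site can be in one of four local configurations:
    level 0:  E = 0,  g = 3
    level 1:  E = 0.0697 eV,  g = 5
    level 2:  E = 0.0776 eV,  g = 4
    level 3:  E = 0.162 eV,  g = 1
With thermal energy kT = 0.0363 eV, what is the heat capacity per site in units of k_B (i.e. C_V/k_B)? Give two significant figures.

Eᵢ/kT = 0, 1.920, 2.138, 4.463.
Z = Σ gᵢe^(−Eᵢ/kT) = 3·e^(−0) + 5·e^(−1.920) + 4·e^(−2.138) + 1·e^(−4.463) = 3.000 + 0.7330 + 0.4716 + 0.01153 = 4.216.
⟨E⟩ = 0.02124 eV, ⟨E²⟩ = 0.001590 eV².
C_V/k_B = (⟨E²⟩ − ⟨E⟩²)/(kT)² = (0.001590 − 0.0004511)/0.001318 = 0.86.

0.86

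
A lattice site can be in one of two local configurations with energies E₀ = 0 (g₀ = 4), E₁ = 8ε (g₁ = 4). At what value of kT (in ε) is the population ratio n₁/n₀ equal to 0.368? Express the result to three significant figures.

n₁/n₀ = (g₁/g₀) exp[−(E₁−E₀)/kT] = 0.368.
⇒ (E₁−E₀)/kT = ln((4/4)/0.368) = ln(2.7174) = 0.99968.
kT = 8ε / 0.99968 = 8.00 ε.

8.00 ε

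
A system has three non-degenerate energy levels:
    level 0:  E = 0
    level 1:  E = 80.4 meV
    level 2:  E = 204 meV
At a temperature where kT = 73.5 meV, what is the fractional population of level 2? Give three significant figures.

Eᵢ/kT = 0, 1.0939, 2.7755.
Z = Σ e^(−Eᵢ/kT) = e^(−0) + e^(−1.0939) + e^(−2.7755) = 1.0000 + 0.33491 + 0.062318 = 1.3972.
P₂ = e^(−E₂/kT) / Z = 0.062318/1.3972 = 0.0446.

0.0446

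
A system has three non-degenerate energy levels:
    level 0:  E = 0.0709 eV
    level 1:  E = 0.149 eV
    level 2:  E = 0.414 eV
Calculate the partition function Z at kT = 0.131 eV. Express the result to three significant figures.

Z = 0.945

Eᵢ/kT = 0.54122, 1.1374, 3.1603.
Z = Σ e^(−Eᵢ/kT) = e^(−0.54122) + e^(−1.1374) + e^(−3.1603) = 0.58204 + 0.32065 + 0.042413 = 0.94510.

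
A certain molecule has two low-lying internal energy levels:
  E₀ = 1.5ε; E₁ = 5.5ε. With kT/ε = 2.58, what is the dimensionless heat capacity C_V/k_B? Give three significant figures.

Eᵢ/kT = 0.58140, 2.1318.
Z = Σ e^(−Eᵢ/kT) = e^(−0.58140) + e^(−2.1318) = 0.55912 + 0.11862 = 0.67774.
⟨E⟩ = 2.2001 ε, ⟨E²⟩ = 7.1506 ε².
C_V/k_B = (⟨E²⟩ − ⟨E⟩²)/(kT)² = (7.1506 − 4.8404)/6.6564 = 0.347.

0.347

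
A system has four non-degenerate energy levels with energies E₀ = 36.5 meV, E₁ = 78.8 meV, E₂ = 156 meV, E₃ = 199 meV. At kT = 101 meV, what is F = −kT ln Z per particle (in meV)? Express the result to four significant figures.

-41.48 meV

Eᵢ/kT = 0.361386, 0.780198, 1.54455, 1.97030.
Z = Σ e^(−Eᵢ/kT) = e^(−0.361386) + e^(−0.780198) + e^(−1.54455) + e^(−1.97030) = 0.696710 + 0.458315 + 0.213408 + 0.139415 = 1.50785.
F = −kT ln Z = −101 × ln(1.50785) = −101 × 0.410685 = -41.48 meV.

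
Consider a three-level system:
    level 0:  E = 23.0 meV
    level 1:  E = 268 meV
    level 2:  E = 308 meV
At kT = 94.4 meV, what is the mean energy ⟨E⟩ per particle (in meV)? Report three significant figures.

Eᵢ/kT = 0.24364, 2.8390, 3.2627.
Z = Σ e^(−Eᵢ/kT) = e^(−0.24364) + e^(−2.8390) + e^(−3.2627) = 0.78377 + 0.058484 + 0.038285 = 0.88054.
⟨E⟩ = Σ Eᵢ e^(−Eᵢ/kT) / Z = (23.0·0.78377 + 268·0.058484 + 308·0.038285) / 0.88054 = 51.7 meV.

51.7 meV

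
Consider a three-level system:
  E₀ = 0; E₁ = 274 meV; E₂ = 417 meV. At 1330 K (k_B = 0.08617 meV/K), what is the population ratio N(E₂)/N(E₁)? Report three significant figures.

0.287

k_BT = 0.08617 × 1330 K = 114.61 meV.
n₂/n₁ = exp[−(E₂−E₁)/kT] = exp(−(143 meV)/(114.61 meV)) = exp(-1.2477) = 0.287.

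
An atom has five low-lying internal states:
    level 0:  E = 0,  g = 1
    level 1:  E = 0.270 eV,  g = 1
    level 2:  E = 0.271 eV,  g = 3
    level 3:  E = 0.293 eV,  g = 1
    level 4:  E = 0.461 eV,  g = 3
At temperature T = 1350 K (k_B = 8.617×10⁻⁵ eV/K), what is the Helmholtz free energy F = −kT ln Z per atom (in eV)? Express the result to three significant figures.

k_BT = 8.617×10⁻⁵ × 1350 K = 0.11633 eV.
Eᵢ/kT = 0, 2.3210, 2.3296, 2.5187, 3.9629.
Z = Σ gᵢe^(−Eᵢ/kT) = 1·e^(−0) + 1·e^(−2.3210) + 3·e^(−2.3296) + 1·e^(−2.5187) + 3·e^(−3.9629) = 1.0000 + 0.098175 + 0.29200 + 0.080564 + 0.057024 = 1.5278.
F = −kT ln Z = −0.11633 × ln(1.5278) = −0.11633 × 0.42383 = -0.0493 eV.

-0.0493 eV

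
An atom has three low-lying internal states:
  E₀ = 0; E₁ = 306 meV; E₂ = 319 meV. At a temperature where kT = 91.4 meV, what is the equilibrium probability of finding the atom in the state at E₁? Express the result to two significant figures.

0.033

Eᵢ/kT = 0, 3.348, 3.490.
Z = Σ e^(−Eᵢ/kT) = e^(−0) + e^(−3.348) + e^(−3.490) = 1.000 + 0.03515 + 0.03050 = 1.066.
P₁ = e^(−E₁/kT) / Z = 0.03515/1.066 = 0.033.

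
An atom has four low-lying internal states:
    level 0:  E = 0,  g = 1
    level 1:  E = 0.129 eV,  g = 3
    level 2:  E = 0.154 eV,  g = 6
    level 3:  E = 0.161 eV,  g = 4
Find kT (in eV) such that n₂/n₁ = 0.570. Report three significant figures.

0.0199 eV

n₂/n₁ = (g₂/g₁) exp[−(E₂−E₁)/kT] = 0.570.
⇒ (E₂−E₁)/kT = ln((6/3)/0.570) = ln(3.5088) = 1.2553.
kT = 0.025 eV / 1.2553 = 0.0199 eV.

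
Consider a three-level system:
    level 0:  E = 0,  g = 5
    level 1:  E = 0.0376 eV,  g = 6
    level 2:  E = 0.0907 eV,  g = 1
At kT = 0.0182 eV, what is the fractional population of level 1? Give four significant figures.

0.1318

Eᵢ/kT = 0, 2.06593, 4.98352.
Z = Σ gᵢe^(−Eᵢ/kT) = 5·e^(−0) + 6·e^(−2.06593) + 1·e^(−4.98352) = 5.00000 + 0.760202 + 0.00684991 = 5.76705.
P₁ = g₁ e^(−E₁/kT) / Z = 0.760202/5.76705 = 0.1318.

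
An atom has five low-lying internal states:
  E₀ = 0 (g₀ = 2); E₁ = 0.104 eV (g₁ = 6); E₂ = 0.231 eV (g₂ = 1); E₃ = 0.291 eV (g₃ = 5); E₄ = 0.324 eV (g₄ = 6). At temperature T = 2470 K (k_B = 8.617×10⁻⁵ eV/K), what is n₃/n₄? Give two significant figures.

0.97

k_BT = 8.617×10⁻⁵ × 2470 K = 0.2128 eV.
n₃/n₄ = (g₃/g₄) exp[−(E₃−E₄)/kT] = (5/6) × exp(−(-0.033 eV)/(0.2128 eV)) = (5/6) × exp(0.1551) = 0.97.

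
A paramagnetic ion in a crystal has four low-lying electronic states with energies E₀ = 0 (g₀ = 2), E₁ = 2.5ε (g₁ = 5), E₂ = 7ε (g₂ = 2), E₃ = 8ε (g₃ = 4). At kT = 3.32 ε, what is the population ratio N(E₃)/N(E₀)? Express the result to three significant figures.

n₃/n₀ = (g₃/g₀) exp[−(E₃−E₀)/kT] = (4/2) × exp(−(8ε)/(3.32ε)) = (4/2) × exp(-2.4096) = 0.180.

0.180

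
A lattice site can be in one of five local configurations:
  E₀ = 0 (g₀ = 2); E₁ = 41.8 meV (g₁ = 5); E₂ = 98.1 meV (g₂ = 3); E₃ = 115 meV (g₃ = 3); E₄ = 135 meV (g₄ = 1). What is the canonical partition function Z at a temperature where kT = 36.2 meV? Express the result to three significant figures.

Z = 3.92

Eᵢ/kT = 0, 1.1547, 2.7099, 3.1768, 3.7293.
Z = Σ gᵢe^(−Eᵢ/kT) = 2·e^(−0) + 5·e^(−1.1547) + 3·e^(−2.7099) + 3·e^(−3.1768) + 1·e^(−3.7293) = 2.0000 + 1.5758 + 0.19963 + 0.12516 + 0.024010 = 3.9246.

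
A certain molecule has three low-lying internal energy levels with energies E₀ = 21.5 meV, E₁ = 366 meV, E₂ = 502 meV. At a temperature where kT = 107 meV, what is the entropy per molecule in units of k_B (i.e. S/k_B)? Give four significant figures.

Eᵢ/kT = 0.200935, 3.42056, 4.69159.
Z = Σ e^(−Eᵢ/kT) = e^(−0.200935) + e^(−3.42056) + e^(−4.69159) = 0.817966 + 0.0326941 + 0.00917209 = 0.859832.
⟨E⟩ = Σ EᵢPᵢ = 39.7249 meV.
S/k_B = ln Z + ⟨E⟩/kT = ln(0.859832) + 39.7249/107 = -0.151018 + 0.371261 = 0.2202.

0.2202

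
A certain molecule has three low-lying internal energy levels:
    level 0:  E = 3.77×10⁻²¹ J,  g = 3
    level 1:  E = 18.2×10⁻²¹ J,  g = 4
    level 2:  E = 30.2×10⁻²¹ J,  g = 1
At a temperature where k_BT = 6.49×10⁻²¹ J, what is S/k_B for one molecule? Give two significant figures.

1.5

Eᵢ/kT = 0.5809, 2.804, 4.653.
Z = Σ gᵢe^(−Eᵢ/kT) = 3·e^(−0.5809) + 4·e^(−2.804) + 1·e^(−4.653) = 1.678 + 0.2423 + 0.009533 = 1.930.
⟨E⟩ = Σ EᵢPᵢ = 5.712 ×10⁻²¹ J.
S/k_B = ln Z + ⟨E⟩/kT = ln(1.930) + 5.712/6.49 = 0.6575 + 0.8801 = 1.5.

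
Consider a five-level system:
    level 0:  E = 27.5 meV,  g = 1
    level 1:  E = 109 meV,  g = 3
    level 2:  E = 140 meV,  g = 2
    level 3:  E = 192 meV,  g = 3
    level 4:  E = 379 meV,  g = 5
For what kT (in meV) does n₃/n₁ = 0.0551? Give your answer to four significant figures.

n₃/n₁ = (g₃/g₁) exp[−(E₃−E₁)/kT] = 0.0551.
⇒ (E₃−E₁)/kT = ln((3/3)/0.0551) = ln(18.1488) = 2.89860.
kT = 83 meV / 2.89860 = 28.63 meV.

28.63 meV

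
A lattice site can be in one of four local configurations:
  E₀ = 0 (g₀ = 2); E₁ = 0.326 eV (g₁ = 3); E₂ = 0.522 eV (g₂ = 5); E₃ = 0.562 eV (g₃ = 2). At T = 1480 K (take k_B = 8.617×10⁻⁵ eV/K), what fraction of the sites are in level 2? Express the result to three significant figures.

k_BT = 8.617×10⁻⁵ × 1480 K = 0.12753 eV.
Eᵢ/kT = 0, 2.5563, 4.0932, 4.4068.
Z = Σ gᵢe^(−Eᵢ/kT) = 2·e^(−0) + 3·e^(−2.5563) + 5·e^(−4.0932) + 2·e^(−4.4068) = 2.0000 + 0.23277 + 0.083429 + 0.024388 = 2.3406.
P₂ = g₂ e^(−E₂/kT) / Z = 0.083429/2.3406 = 0.0356.

0.0356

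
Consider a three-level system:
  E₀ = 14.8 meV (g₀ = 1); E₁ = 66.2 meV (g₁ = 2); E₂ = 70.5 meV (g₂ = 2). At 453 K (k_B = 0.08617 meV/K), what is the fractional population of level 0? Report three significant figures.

0.496

k_BT = 0.08617 × 453 K = 39.035 meV.
Eᵢ/kT = 0.37915, 1.6959, 1.8061.
Z = Σ gᵢe^(−Eᵢ/kT) = 1·e^(−0.37915) + 2·e^(−1.6959) + 2·e^(−1.8061) = 0.68444 + 0.36687 + 0.32859 = 1.3799.
P₀ = g₀ e^(−E₀/kT) / Z = 0.68444/1.3799 = 0.496.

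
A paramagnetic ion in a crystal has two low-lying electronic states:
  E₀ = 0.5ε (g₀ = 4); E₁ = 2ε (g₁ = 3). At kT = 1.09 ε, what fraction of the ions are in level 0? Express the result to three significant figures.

Eᵢ/kT = 0.45872, 1.8349.
Z = Σ gᵢe^(−Eᵢ/kT) = 4·e^(−0.45872) + 3·e^(−1.8349) = 2.5284 + 0.47889 = 3.0073.
P₀ = g₀ e^(−E₀/kT) / Z = 2.5284/3.0073 = 0.841.

0.841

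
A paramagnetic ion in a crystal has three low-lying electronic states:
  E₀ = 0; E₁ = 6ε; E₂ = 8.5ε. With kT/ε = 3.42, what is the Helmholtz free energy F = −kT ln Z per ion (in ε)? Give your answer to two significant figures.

-0.78 ε

Eᵢ/kT = 0, 1.754, 2.485.
Z = Σ e^(−Eᵢ/kT) = e^(−0) + e^(−1.754) + e^(−2.485) = 1.000 + 0.1731 + 0.08333 = 1.256.
F = −kT ln Z = −3.42 × ln(1.256) = −3.42 × 0.2279 = -0.78 ε.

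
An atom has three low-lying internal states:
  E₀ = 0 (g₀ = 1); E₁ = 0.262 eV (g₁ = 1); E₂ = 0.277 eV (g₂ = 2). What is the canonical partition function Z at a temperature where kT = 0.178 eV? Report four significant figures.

Z = 1.651

Eᵢ/kT = 0, 1.47191, 1.55618.
Z = Σ gᵢe^(−Eᵢ/kT) = 1·e^(−0) + 1·e^(−1.47191) + 2·e^(−1.55618) = 1.00000 + 0.229487 + 0.421881 = 1.65137.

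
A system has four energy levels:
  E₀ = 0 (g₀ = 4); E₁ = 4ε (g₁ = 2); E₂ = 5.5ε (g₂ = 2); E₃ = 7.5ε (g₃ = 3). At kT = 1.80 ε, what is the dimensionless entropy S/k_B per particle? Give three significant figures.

1.69

Eᵢ/kT = 0, 2.2222, 3.0556, 4.1667.
Z = Σ gᵢe^(−Eᵢ/kT) = 4·e^(−0) + 2·e^(−2.2222) + 2·e^(−3.0556) + 3·e^(−4.1667) = 4.0000 + 0.21674 + 0.094189 + 0.046510 = 4.3574.
⟨E⟩ = Σ EᵢPᵢ = 0.39790 ε.
S/k_B = ln Z + ⟨E⟩/kT = ln(4.3574) + 0.39790/1.80 = 1.4719 + 0.22106 = 1.69.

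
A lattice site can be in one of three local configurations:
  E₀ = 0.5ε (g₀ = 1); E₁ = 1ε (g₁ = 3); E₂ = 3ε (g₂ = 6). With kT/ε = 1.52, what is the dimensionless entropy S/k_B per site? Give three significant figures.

2.07

Eᵢ/kT = 0.32895, 0.65789, 1.9737.
Z = Σ gᵢe^(−Eᵢ/kT) = 1·e^(−0.32895) + 3·e^(−0.65789) + 6·e^(−1.9737) = 0.71968 + 1.5538 + 0.83365 = 3.1071.
⟨E⟩ = Σ EᵢPᵢ = 1.4208 ε.
S/k_B = ln Z + ⟨E⟩/kT = ln(3.1071) + 1.4208/1.52 = 1.1337 + 0.93474 = 2.07.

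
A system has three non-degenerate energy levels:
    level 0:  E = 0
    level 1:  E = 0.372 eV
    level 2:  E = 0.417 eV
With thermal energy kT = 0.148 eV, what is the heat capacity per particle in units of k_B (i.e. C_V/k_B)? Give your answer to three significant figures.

Eᵢ/kT = 0, 2.5135, 2.8176.
Z = Σ e^(−Eᵢ/kT) = e^(−0) + e^(−2.5135) + e^(−2.8176) = 1.0000 + 0.080984 + 0.059749 = 1.1407.
⟨E⟩ = 0.048252 eV, ⟨E²⟩ = 0.018933 eV².
C_V/k_B = (⟨E²⟩ − ⟨E⟩²)/(kT)² = (0.018933 − 0.0023283)/0.021904 = 0.758.

0.758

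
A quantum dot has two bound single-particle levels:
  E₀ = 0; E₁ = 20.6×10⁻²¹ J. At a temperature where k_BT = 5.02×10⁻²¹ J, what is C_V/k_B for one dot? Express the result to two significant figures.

Eᵢ/kT = 0, 4.104.
Z = Σ e^(−Eᵢ/kT) = e^(−0) + e^(−4.104) = 1.000 + 0.01651 = 1.017.
⟨E⟩ = 0.3344, ⟨E²⟩ = 6.889.
C_V/k_B = (⟨E²⟩ − ⟨E⟩²)/(kT)² = (6.889 − 0.1118)/25.20 = 0.27.

0.27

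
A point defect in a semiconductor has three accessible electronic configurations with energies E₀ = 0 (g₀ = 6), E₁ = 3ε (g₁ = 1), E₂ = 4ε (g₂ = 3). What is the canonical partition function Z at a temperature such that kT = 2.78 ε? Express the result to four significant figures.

Eᵢ/kT = 0, 1.07914, 1.43885.
Z = Σ gᵢe^(−Eᵢ/kT) = 6·e^(−0) + 1·e^(−1.07914) + 3·e^(−1.43885) = 6.00000 + 0.339888 + 0.711601 = 7.05149.

Z = 7.051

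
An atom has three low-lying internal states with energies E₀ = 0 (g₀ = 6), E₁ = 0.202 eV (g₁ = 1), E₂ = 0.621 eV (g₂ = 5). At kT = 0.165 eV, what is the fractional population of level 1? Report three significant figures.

Eᵢ/kT = 0, 1.2242, 3.7636.
Z = Σ gᵢe^(−Eᵢ/kT) = 6·e^(−0) + 1·e^(−1.2242) + 5·e^(−3.7636) = 6.0000 + 0.29399 + 0.11600 = 6.4100.
P₁ = g₁ e^(−E₁/kT) / Z = 0.29399/6.4100 = 0.0459.

0.0459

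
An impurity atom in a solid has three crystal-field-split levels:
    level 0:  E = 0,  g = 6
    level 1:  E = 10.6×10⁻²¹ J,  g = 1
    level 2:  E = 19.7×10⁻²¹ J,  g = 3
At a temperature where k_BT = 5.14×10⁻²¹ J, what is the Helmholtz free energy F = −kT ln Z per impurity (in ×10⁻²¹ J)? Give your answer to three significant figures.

Eᵢ/kT = 0, 2.0623, 3.8327.
Z = Σ gᵢe^(−Eᵢ/kT) = 6·e^(−0) + 1·e^(−2.0623) + 3·e^(−3.8327) = 6.0000 + 0.12716 + 0.064953 = 6.1921.
F = −kT ln Z = −5.14 × ln(6.1921) = −5.14 × 1.8233 = -9.37 ×10⁻²¹ J.

-9.37 ×10⁻²¹ J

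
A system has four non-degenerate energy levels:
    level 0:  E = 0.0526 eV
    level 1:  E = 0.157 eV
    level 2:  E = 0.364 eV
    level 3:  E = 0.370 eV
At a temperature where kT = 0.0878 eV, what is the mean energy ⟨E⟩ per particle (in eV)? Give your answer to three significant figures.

0.0888 eV

Eᵢ/kT = 0.59909, 1.7882, 4.1458, 4.2141.
Z = Σ e^(−Eᵢ/kT) = e^(−0.59909) + e^(−1.7882) + e^(−4.1458) + e^(−4.2141) = 0.54931 + 0.16726 + 0.015831 + 0.014786 = 0.74719.
⟨E⟩ = Σ Eᵢ e^(−Eᵢ/kT) / Z = (0.0526·0.54931 + 0.157·0.16726 + 0.364·0.015831 + 0.370·0.014786) / 0.74719 = 0.0888 eV.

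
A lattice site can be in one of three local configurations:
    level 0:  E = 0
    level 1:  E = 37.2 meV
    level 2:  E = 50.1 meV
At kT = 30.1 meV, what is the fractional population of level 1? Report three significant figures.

0.196

Eᵢ/kT = 0, 1.2359, 1.6645.
Z = Σ e^(−Eᵢ/kT) = e^(−0) + e^(−1.2359) + e^(−1.6645) = 1.0000 + 0.29057 + 0.18929 = 1.4799.
P₁ = e^(−E₁/kT) / Z = 0.29057/1.4799 = 0.196.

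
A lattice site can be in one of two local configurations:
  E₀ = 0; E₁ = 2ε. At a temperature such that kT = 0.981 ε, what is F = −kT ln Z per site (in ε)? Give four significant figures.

-0.1201 ε

Eᵢ/kT = 0, 2.03874.
Z = Σ e^(−Eᵢ/kT) = e^(−0) + e^(−2.03874) = 1.00000 + 0.130193 = 1.13019.
F = −kT ln Z = −0.981 × ln(1.13019) = −0.981 × 0.122386 = -0.1201 ε.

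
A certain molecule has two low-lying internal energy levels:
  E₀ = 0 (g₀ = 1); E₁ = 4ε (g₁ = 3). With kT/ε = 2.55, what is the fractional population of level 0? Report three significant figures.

Eᵢ/kT = 0, 1.5686.
Z = Σ gᵢe^(−Eᵢ/kT) = 1·e^(−0) + 3·e^(−1.5686) = 1.0000 + 0.62501 = 1.6250.
P₀ = g₀ e^(−E₀/kT) / Z = 1.0000/1.6250 = 0.615.

0.615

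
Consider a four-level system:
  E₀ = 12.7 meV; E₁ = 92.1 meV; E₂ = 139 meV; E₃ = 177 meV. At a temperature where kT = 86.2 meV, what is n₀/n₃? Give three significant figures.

6.73

n₀/n₃ = exp[−(E₀−E₃)/kT] = exp(−(-164.3 meV)/(86.2 meV)) = exp(1.9060) = 6.73.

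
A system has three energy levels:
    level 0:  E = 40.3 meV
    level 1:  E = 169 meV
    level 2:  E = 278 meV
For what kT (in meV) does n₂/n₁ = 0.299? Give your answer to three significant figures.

90.3 meV

n₂/n₁ = exp[−(E₂−E₁)/kT] = 0.299.
⇒ (E₂−E₁)/kT = ln(1/0.299) = ln(3.3445) = 1.2073.
kT = 109 meV / 1.2073 = 90.3 meV.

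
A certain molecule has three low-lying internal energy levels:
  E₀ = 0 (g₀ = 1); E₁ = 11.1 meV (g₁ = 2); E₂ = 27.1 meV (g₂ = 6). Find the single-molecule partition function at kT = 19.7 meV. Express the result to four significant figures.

Eᵢ/kT = 0, 0.563452, 1.37563.
Z = Σ gᵢe^(−Eᵢ/kT) = 1·e^(−0) + 2·e^(−0.563452) + 6·e^(−1.37563) = 1.00000 + 1.13848 + 1.51608 = 3.65456.

Z = 3.655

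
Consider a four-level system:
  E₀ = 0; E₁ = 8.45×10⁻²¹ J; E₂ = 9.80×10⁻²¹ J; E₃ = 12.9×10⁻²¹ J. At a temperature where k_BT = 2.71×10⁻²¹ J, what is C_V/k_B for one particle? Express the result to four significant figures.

Eᵢ/kT = 0, 3.11808, 3.61624, 4.76015.
Z = Σ e^(−Eᵢ/kT) = e^(−0) + e^(−3.11808) + e^(−3.61624) + e^(−4.76015) = 1.00000 + 0.0442420 + 0.0268836 + 0.00856432 = 1.07969.
⟨E⟩ = 0.692591, ⟨E²⟩ = 6.63716.
C_V/k_B = (⟨E²⟩ − ⟨E⟩²)/(kT)² = (6.63716 − 0.479682)/7.34410 = 0.8384.

0.8384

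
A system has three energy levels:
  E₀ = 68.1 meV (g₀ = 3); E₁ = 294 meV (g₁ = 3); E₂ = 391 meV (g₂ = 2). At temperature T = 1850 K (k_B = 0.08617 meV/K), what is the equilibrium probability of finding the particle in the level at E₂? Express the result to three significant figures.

k_BT = 0.08617 × 1850 K = 159.41 meV.
Eᵢ/kT = 0.42720, 1.8443, 2.4528.
Z = Σ gᵢe^(−Eᵢ/kT) = 3·e^(−0.42720) + 3·e^(−1.8443) + 2·e^(−2.4528) = 1.9570 + 0.47441 + 0.17210 = 2.6035.
P₂ = g₂ e^(−E₂/kT) / Z = 0.17210/2.6035 = 0.0661.

0.0661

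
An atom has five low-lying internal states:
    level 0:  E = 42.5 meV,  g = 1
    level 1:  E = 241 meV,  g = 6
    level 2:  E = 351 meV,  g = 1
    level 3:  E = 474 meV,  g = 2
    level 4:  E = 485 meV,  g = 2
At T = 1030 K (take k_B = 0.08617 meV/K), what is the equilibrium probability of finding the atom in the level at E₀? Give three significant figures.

0.588

k_BT = 0.08617 × 1030 K = 88.755 meV.
Eᵢ/kT = 0.47885, 2.7153, 3.9547, 5.3405, 5.4645.
Z = Σ gᵢe^(−Eᵢ/kT) = 1·e^(−0.47885) + 6·e^(−2.7153) + 1·e^(−3.9547) + 2·e^(−5.3405) + 2·e^(−5.4645) = 0.61950 + 0.39711 + 0.019164 + 0.0095869 + 0.0084689 = 1.0538.
P₀ = g₀ e^(−E₀/kT) / Z = 0.61950/1.0538 = 0.588.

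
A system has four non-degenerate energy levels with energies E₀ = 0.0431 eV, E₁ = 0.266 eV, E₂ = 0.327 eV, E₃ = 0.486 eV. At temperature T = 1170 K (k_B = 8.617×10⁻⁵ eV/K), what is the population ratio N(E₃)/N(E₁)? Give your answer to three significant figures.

k_BT = 8.617×10⁻⁵ × 1170 K = 0.10082 eV.
n₃/n₁ = exp[−(E₃−E₁)/kT] = exp(−(0.220 eV)/(0.10082 eV)) = exp(-2.1821) = 0.113.

0.113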